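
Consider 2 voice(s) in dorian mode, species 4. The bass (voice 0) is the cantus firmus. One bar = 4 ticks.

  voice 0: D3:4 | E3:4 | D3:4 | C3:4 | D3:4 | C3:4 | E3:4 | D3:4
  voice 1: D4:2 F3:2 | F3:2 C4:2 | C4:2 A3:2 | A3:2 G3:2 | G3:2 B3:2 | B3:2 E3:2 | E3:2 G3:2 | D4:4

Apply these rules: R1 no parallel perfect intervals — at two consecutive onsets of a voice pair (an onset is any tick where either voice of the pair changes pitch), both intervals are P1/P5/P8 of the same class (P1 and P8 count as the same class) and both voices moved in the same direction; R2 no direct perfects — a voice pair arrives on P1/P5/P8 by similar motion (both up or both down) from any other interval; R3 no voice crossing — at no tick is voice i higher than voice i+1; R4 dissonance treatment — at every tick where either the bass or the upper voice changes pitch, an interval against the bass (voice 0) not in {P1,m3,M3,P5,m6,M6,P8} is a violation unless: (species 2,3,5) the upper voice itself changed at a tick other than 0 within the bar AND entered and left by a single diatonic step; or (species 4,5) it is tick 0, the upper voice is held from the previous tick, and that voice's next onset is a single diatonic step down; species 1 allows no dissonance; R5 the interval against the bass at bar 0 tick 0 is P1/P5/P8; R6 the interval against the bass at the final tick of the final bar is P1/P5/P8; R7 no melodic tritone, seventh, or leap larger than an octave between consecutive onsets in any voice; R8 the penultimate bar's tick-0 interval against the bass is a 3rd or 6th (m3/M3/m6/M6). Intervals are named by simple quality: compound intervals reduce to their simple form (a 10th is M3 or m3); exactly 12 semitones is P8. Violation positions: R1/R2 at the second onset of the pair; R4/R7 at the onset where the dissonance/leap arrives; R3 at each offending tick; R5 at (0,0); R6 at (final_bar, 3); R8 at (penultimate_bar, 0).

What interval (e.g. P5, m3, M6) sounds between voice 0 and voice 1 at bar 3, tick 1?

M6

voice 0=C3 voice 1=A3 -> M6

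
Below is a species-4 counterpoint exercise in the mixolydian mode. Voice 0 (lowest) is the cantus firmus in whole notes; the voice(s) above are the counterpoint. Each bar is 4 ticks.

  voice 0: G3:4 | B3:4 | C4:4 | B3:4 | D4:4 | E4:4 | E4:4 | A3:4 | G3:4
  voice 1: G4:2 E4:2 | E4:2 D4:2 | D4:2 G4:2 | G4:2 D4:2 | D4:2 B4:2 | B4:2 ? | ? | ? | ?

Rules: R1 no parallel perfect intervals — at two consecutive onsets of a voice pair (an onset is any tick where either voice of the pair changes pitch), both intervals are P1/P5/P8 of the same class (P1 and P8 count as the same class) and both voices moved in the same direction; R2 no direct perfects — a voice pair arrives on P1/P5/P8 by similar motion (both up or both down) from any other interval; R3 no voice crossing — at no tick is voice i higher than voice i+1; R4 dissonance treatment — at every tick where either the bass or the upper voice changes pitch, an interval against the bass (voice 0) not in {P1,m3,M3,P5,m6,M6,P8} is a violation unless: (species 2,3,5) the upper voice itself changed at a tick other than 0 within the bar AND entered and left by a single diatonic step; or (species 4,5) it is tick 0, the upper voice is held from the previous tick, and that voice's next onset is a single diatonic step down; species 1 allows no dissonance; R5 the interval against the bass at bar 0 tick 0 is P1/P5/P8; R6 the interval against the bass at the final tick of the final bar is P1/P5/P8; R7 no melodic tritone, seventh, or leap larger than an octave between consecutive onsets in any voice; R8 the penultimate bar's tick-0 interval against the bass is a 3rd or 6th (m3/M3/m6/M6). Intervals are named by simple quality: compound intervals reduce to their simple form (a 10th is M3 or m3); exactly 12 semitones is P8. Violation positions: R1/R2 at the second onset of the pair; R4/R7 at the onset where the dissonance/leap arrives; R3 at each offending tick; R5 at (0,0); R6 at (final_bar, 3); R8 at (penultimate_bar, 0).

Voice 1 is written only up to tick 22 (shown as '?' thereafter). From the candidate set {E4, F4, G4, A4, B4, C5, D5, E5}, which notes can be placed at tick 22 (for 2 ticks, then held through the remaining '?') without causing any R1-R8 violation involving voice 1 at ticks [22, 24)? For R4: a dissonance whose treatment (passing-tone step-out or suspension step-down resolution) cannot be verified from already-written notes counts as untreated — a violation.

{B4, C5, E4, E5, G4}

E4: legal
F4: violates R4,R7
G4: legal
A4: violates R4
B4: legal
C5: legal
D5: violates R4
E5: legal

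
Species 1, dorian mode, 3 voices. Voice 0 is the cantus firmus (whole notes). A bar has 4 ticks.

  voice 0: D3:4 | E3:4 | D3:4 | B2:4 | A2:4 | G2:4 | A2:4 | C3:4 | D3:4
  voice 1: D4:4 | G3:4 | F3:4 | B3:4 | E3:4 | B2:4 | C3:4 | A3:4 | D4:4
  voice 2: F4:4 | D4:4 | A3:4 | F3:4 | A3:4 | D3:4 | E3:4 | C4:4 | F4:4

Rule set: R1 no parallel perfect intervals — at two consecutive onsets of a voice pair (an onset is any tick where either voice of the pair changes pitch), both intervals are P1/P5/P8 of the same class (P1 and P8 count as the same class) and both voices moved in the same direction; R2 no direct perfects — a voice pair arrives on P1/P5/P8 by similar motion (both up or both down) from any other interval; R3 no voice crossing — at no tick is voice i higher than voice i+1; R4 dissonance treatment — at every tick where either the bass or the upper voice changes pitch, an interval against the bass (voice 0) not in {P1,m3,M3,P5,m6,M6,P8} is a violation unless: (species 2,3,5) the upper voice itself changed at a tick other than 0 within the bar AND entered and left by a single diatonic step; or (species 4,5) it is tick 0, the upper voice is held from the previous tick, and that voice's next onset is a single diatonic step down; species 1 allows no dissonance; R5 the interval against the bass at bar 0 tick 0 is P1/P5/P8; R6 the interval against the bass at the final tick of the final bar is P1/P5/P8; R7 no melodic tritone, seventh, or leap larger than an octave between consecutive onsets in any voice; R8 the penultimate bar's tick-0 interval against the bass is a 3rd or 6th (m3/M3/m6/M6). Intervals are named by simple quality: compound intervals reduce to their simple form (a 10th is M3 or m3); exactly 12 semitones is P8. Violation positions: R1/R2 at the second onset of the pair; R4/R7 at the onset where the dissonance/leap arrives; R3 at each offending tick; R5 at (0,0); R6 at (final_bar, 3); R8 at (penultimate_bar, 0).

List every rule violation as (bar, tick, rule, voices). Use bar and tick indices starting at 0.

bar 0: v0=D3 v1=D4 v2=F4 downbeat m3
bar 1: v0=E3 v1=G3 v2=D4 downbeat m7
bar 2: v0=D3 v1=F3 v2=A3 downbeat P5
bar 3: v0=B2 v1=B3 v2=F3 downbeat TT
bar 4: v0=A2 v1=E3 v2=A3 downbeat P8
bar 5: v0=G2 v1=B2 v2=D3 downbeat P5
bar 6: v0=A2 v1=C3 v2=E3 downbeat P5
bar 7: v0=C3 v1=A3 v2=C4 downbeat P8
bar 8: v0=D3 v1=D4 v2=F4 downbeat m3
  -> R5 @ bar 0 tick 0 v(0, 2): opens on m3
  -> R2 @ bar 1 tick 0 v(1, 2): D4/F4 m3 -> G3/D4 P5 similar
  -> R4 @ bar 1 tick 0 v(0, 2): E3/D4 m7 untreated
  -> R2 @ bar 2 tick 0 v(0, 2): E3/D4 m7 -> D3/A3 P5 similar
  -> R3 @ bar 3 tick 0 v(1, 2): B3 above F3
  -> R4 @ bar 3 tick 0 v(0, 2): B2/F3 TT untreated
  -> R7 @ bar 3 tick 0 v(1,): F3->B3 leap 6st
  -> R3 @ bar 3 tick 1 v(1, 2): B3 above F3
  -> R3 @ bar 3 tick 2 v(1, 2): B3 above F3
  -> R3 @ bar 3 tick 3 v(1, 2): B3 above F3
  -> R2 @ bar 4 tick 0 v(0, 1): B2/B3 P8 -> A2/E3 P5 similar
  -> R2 @ bar 5 tick 0 v(0, 2): A2/A3 P8 -> G2/D3 P5 similar
  -> R1 @ bar 6 tick 0 v(0, 2): G2/D3 P5 -> A2/E3 P5 similar
  -> R2 @ bar 7 tick 0 v(0, 2): A2/E3 P5 -> C3/C4 P8 similar
  -> R8 @ bar 7 tick 0 v(0, 2): penult P8 not 3rd/6th
  -> R2 @ bar 8 tick 0 v(0, 1): C3/A3 M6 -> D3/D4 P8 similar
  -> R6 @ bar 8 tick 3 v(0, 2): closes on m3

(0, 0, R5, (0, 2))
(1, 0, R2, (1, 2))
(1, 0, R4, (0, 2))
(2, 0, R2, (0, 2))
(3, 0, R3, (1, 2))
(3, 0, R4, (0, 2))
(3, 0, R7, (1,))
(3, 1, R3, (1, 2))
(3, 2, R3, (1, 2))
(3, 3, R3, (1, 2))
(4, 0, R2, (0, 1))
(5, 0, R2, (0, 2))
(6, 0, R1, (0, 2))
(7, 0, R2, (0, 2))
(7, 0, R8, (0, 2))
(8, 0, R2, (0, 1))
(8, 3, R6, (0, 2))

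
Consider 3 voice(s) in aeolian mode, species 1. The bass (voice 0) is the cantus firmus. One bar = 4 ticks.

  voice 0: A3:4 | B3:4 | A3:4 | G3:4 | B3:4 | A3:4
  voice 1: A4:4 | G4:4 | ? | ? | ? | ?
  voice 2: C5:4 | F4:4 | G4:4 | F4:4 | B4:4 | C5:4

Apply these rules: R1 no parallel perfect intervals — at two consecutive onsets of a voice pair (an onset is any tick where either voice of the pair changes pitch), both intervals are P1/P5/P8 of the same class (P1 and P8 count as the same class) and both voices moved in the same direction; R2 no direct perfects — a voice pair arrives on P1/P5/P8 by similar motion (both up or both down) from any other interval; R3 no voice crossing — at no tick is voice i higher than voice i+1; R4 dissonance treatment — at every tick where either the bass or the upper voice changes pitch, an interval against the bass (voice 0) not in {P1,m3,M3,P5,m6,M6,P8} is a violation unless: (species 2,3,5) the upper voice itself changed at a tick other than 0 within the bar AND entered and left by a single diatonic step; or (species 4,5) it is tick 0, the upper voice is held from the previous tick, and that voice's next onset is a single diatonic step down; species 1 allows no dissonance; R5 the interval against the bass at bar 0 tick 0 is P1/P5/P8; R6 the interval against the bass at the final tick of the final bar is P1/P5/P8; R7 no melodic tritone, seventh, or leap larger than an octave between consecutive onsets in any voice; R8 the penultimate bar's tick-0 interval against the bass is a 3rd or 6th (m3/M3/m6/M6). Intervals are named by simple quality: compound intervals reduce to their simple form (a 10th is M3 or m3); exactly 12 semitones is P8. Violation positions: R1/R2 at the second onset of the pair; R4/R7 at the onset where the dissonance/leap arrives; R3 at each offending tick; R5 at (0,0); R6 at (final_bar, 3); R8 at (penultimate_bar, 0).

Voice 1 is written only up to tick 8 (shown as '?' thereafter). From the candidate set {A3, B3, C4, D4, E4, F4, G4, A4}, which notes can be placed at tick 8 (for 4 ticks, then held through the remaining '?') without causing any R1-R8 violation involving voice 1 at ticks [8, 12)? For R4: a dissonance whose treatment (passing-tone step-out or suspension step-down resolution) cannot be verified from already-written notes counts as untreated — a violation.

{C4, F4}

A3: violates R2,R7
B3: violates R4
C4: legal
D4: violates R4
E4: violates R2
F4: legal
G4: violates R4
A4: violates R3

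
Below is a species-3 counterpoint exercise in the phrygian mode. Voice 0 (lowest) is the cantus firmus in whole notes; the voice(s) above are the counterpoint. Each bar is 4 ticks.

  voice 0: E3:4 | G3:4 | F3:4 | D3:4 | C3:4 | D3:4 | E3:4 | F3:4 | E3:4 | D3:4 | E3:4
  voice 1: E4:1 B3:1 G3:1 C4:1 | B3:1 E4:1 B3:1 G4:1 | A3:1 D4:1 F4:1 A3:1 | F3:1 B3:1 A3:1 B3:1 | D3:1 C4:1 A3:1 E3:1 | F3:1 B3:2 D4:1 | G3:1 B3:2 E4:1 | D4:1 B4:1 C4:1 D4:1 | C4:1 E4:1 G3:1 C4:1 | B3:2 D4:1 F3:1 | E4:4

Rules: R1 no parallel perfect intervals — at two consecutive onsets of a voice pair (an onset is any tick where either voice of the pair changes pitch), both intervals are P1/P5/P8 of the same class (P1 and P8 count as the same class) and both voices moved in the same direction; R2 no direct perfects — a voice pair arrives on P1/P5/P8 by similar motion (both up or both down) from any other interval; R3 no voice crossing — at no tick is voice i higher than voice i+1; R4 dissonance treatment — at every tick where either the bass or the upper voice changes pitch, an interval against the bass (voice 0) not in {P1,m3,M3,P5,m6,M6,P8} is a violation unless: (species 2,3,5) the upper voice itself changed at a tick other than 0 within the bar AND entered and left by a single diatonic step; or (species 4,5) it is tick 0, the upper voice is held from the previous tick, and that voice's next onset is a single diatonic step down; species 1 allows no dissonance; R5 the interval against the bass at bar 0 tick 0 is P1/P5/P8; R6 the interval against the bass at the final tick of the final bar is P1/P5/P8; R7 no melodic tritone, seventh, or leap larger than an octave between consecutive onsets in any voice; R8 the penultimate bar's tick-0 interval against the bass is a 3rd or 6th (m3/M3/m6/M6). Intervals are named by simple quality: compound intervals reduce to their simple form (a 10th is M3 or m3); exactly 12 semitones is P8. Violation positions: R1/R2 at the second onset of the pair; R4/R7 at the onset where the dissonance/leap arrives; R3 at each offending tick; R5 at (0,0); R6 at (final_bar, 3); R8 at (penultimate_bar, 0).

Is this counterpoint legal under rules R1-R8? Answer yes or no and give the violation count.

bar 0: v0=E3 v1=E4 (P8)
bar 1: v0=G3 v1=B3 (M3)
bar 2: v0=F3 v1=A3 (M3)
bar 3: v0=D3 v1=F3 (m3)
bar 4: v0=C3 v1=D3 (M2)
bar 5: v0=D3 v1=F3 (m3)
bar 6: v0=E3 v1=G3 (m3)
bar 7: v0=F3 v1=D4 (M6)
bar 8: v0=E3 v1=C4 (m6)
bar 9: v0=D3 v1=B3 (M6)
bar 10: v0=E3 v1=E4 (P8)
  R7 @ bar2.0: G4->A3 leap 10st
  R7 @ bar3.1: F3->B3 leap 6st
  R4 @ bar4.0: C3/D3 M2 untreated
  R7 @ bar4.1: D3->C4 leap 10st
  R7 @ bar5.1: F3->B3 leap 6st
  R4 @ bar7.1: F3/B4 TT untreated
  R7 @ bar7.2: B4->C4 leap 11st
  R2 @ bar10.0: D3/F3 m3 -> E3/E4 P8 similar
  R7 @ bar10.0: F3->E4 leap 11st

No (9 violations)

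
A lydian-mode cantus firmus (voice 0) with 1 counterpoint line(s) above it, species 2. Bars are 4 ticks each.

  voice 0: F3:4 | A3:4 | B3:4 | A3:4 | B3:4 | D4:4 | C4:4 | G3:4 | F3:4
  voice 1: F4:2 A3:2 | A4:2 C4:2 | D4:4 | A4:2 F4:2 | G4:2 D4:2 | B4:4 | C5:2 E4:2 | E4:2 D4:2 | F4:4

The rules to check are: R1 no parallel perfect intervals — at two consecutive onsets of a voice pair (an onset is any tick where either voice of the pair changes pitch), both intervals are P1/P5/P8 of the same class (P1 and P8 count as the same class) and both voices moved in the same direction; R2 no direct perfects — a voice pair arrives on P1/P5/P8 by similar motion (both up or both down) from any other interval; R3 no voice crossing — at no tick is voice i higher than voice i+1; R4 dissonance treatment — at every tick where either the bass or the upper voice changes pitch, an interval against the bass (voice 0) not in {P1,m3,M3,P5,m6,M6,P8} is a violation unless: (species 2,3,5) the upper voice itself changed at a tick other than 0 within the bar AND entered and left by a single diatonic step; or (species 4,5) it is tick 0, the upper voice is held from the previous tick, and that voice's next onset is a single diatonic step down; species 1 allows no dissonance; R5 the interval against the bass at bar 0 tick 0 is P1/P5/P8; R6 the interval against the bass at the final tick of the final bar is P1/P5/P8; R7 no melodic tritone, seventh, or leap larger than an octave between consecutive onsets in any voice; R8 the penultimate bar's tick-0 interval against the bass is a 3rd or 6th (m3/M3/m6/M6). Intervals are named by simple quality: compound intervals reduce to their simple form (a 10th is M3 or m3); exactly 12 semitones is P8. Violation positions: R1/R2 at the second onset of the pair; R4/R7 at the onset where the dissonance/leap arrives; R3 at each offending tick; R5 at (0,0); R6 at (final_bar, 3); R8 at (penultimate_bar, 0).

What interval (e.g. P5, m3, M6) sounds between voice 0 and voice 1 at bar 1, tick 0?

voice 0=A3 voice 1=A4 -> P8

P8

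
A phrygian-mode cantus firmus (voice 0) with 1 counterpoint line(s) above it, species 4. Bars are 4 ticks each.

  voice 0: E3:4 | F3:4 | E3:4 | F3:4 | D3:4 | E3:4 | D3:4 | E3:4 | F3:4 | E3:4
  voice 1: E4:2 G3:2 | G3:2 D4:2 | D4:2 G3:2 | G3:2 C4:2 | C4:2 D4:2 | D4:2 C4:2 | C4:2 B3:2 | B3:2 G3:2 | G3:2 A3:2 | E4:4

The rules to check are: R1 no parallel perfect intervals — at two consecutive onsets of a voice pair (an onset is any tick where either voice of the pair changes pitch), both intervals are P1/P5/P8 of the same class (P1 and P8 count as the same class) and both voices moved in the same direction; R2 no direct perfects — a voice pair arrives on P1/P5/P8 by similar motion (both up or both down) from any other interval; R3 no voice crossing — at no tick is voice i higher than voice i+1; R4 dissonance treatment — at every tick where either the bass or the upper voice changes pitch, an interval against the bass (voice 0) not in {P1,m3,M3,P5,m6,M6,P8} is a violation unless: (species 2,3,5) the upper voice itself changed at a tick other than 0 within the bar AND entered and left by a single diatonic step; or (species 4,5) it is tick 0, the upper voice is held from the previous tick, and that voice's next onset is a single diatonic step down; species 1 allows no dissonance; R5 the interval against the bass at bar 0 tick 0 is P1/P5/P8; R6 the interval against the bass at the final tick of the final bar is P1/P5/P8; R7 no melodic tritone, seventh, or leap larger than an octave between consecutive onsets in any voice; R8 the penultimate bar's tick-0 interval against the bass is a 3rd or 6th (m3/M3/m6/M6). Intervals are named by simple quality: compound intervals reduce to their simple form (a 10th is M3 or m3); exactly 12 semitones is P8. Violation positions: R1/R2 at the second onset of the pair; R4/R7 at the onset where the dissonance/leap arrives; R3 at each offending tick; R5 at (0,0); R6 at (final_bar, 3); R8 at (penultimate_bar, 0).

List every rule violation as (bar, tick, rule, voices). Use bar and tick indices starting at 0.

(1, 0, R4, (0, 1))
(2, 0, R4, (0, 1))
(3, 0, R4, (0, 1))
(4, 0, R4, (0, 1))
(8, 0, R4, (0, 1))
(8, 0, R8, (0, 1))

bar 0: v0=E3 v1=E4 downbeat P8
bar 1: v0=F3 v1=G3 downbeat M2
bar 2: v0=E3 v1=D4 downbeat m7
bar 3: v0=F3 v1=G3 downbeat M2
bar 4: v0=D3 v1=C4 downbeat m7
bar 5: v0=E3 v1=D4 downbeat m7
bar 6: v0=D3 v1=C4 downbeat m7
bar 7: v0=E3 v1=B3 downbeat P5
bar 8: v0=F3 v1=G3 downbeat M2
bar 9: v0=E3 v1=E4 downbeat P8
  -> R4 @ bar 1 tick 0 v(0, 1): F3/G3 M2 untreated
  -> R4 @ bar 2 tick 0 v(0, 1): E3/D4 m7 untreated
  -> R4 @ bar 3 tick 0 v(0, 1): F3/G3 M2 untreated
  -> R4 @ bar 4 tick 0 v(0, 1): D3/C4 m7 untreated
  -> R4 @ bar 8 tick 0 v(0, 1): F3/G3 M2 untreated
  -> R8 @ bar 8 tick 0 v(0, 1): penult M2 not 3rd/6th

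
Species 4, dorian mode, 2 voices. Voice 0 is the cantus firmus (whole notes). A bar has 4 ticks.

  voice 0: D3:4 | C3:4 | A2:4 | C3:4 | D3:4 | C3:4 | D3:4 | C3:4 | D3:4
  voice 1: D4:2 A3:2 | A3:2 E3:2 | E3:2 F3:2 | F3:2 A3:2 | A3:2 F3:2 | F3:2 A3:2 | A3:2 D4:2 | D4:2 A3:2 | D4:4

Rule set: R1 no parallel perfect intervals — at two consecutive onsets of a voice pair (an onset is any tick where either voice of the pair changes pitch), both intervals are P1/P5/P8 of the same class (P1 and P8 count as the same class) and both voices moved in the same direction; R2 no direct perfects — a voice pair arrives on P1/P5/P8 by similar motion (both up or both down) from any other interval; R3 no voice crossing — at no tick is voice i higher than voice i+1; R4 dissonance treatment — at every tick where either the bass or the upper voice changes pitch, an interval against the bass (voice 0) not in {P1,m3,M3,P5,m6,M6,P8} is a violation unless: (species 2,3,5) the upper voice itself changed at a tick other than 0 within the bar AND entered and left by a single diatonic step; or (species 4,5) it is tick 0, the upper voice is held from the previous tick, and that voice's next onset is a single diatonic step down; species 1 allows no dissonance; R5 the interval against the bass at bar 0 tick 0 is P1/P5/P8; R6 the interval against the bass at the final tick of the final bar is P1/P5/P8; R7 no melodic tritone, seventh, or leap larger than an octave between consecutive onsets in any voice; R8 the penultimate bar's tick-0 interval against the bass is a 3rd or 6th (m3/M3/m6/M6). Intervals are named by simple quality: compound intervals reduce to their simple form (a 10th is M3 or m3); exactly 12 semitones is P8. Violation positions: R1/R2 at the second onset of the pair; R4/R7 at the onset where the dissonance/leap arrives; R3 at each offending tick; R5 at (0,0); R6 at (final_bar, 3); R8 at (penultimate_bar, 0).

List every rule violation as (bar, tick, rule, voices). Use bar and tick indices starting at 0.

bar 0: v0=D3 v1=D4 downbeat P8
bar 1: v0=C3 v1=A3 downbeat M6
bar 2: v0=A2 v1=E3 downbeat P5
bar 3: v0=C3 v1=F3 downbeat P4
bar 4: v0=D3 v1=A3 downbeat P5
bar 5: v0=C3 v1=F3 downbeat P4
bar 6: v0=D3 v1=A3 downbeat P5
bar 7: v0=C3 v1=D4 downbeat M2
bar 8: v0=D3 v1=D4 downbeat P8
  -> R4 @ bar 3 tick 0 v(0, 1): C3/F3 P4 untreated
  -> R4 @ bar 5 tick 0 v(0, 1): C3/F3 P4 untreated
  -> R4 @ bar 7 tick 0 v(0, 1): C3/D4 M2 untreated
  -> R8 @ bar 7 tick 0 v(0, 1): penult M2 not 3rd/6th
  -> R2 @ bar 8 tick 0 v(0, 1): C3/A3 M6 -> D3/D4 P8 similar

(3, 0, R4, (0, 1))
(5, 0, R4, (0, 1))
(7, 0, R4, (0, 1))
(7, 0, R8, (0, 1))
(8, 0, R2, (0, 1))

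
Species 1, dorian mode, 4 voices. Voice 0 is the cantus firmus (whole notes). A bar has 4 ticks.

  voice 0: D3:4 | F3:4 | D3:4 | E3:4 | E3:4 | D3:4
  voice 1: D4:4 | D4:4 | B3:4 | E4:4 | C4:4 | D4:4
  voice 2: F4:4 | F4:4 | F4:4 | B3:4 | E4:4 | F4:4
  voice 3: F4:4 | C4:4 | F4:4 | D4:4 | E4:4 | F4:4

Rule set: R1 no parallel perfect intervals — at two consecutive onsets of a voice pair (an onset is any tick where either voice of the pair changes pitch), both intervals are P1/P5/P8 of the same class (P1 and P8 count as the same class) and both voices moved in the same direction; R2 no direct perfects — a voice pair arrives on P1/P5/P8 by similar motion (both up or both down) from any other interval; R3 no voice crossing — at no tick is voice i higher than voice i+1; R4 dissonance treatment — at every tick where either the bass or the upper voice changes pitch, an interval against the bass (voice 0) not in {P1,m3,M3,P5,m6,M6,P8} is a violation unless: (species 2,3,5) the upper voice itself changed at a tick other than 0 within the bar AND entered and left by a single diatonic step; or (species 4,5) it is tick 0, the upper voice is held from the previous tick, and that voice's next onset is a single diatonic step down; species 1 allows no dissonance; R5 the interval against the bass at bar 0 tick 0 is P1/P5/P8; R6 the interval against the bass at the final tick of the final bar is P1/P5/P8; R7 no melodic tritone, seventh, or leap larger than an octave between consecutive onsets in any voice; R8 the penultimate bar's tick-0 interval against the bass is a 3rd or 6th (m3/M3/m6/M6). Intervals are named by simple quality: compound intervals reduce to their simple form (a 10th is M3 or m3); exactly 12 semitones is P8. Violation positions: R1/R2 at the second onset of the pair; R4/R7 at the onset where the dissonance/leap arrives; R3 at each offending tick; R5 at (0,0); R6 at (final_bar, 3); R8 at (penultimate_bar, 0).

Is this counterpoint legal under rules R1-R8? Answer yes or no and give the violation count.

bar 0: v0=D3 v1=D4 v2=F4 v3=F4 (m3)
bar 1: v0=F3 v1=D4 v2=F4 v3=C4 (P5)
bar 2: v0=D3 v1=B3 v2=F4 v3=F4 (m3)
bar 3: v0=E3 v1=E4 v2=B3 v3=D4 (m7)
bar 4: v0=E3 v1=C4 v2=E4 v3=E4 (P8)
bar 5: v0=D3 v1=D4 v2=F4 v3=F4 (m3)
  R5 @ bar0.0: opens on m3
  R5 @ bar0.0: opens on m3
  R3 @ bar1.0: F4 above C4
  R3 @ bar1.1: F4 above C4
  R3 @ bar1.2: F4 above C4
  R3 @ bar1.3: F4 above C4
  R2 @ bar3.0: D3/B3 M6 -> E3/E4 P8 similar
  R3 @ bar3.0: E4 above B3
  R4 @ bar3.0: E3/D4 m7 untreated
  R7 @ bar3.0: F4->B3 leap 6st
  R3 @ bar3.1: E4 above B3
  R3 @ bar3.2: E4 above B3
  R3 @ bar3.3: E4 above B3
  R2 @ bar4.0: B3/D4 m3 -> E4/E4 P1 similar
  R8 @ bar4.0: penult P8 not 3rd/6th
  R8 @ bar4.0: penult P8 not 3rd/6th
  R1 @ bar5.0: E4/E4 P1 -> F4/F4 P1 similar
  R6 @ bar5.3: closes on m3
  R6 @ bar5.3: closes on m3

No (19 violations)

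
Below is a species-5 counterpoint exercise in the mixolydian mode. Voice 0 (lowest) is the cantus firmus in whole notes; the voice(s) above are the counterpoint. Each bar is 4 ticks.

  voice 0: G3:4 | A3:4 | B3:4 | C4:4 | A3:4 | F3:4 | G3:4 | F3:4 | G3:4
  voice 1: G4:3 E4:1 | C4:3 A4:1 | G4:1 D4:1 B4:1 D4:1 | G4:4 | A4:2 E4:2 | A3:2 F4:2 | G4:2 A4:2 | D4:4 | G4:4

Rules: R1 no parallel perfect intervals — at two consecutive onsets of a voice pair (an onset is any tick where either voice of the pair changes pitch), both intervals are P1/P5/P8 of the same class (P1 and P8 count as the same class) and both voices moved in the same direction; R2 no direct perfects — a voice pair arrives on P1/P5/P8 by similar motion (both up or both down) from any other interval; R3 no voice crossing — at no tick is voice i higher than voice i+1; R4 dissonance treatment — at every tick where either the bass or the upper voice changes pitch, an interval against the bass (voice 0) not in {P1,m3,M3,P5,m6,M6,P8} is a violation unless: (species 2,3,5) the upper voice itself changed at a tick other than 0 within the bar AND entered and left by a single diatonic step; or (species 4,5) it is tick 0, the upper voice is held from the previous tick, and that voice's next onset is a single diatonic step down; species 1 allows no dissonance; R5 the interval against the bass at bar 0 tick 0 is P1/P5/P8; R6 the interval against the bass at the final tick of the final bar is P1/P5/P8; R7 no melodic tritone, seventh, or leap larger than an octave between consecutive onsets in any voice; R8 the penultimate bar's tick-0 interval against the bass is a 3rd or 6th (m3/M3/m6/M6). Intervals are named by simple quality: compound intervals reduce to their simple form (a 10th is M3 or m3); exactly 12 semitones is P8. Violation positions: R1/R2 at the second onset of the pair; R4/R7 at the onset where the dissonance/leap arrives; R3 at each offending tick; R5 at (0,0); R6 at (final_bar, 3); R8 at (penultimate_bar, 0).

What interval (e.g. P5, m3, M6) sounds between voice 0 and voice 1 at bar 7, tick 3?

M6

voice 0=F3 voice 1=D4 -> M6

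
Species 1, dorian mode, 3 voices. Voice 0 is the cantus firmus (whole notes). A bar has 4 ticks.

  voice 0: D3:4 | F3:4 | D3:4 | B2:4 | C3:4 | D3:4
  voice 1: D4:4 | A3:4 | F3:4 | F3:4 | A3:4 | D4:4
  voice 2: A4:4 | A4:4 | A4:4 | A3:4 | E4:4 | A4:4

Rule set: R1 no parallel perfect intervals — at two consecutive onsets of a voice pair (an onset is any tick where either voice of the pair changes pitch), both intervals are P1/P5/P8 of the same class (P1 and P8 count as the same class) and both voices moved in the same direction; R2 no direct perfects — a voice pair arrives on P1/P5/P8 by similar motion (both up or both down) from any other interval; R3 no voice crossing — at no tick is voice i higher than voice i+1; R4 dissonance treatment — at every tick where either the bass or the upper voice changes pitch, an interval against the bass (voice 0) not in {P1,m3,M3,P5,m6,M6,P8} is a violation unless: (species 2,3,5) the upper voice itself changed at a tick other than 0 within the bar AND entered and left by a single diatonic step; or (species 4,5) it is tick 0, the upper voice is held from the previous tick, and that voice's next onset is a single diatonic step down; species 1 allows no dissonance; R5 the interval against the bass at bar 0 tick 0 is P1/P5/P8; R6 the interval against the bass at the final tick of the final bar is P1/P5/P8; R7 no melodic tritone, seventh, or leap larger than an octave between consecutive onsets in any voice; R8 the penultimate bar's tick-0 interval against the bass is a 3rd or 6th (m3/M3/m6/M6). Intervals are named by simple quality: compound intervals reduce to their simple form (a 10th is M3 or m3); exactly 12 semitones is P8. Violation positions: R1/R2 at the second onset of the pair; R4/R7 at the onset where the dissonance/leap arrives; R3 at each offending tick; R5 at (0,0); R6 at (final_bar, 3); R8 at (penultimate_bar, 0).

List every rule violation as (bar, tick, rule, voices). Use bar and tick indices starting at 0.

(3, 0, R4, (0, 1))
(3, 0, R4, (0, 2))
(4, 0, R2, (1, 2))
(5, 0, R1, (1, 2))
(5, 0, R2, (0, 1))
(5, 0, R2, (0, 2))

bar 0: v0=D3 v1=D4 v2=A4 downbeat P5
bar 1: v0=F3 v1=A3 v2=A4 downbeat M3
bar 2: v0=D3 v1=F3 v2=A4 downbeat P5
bar 3: v0=B2 v1=F3 v2=A3 downbeat m7
bar 4: v0=C3 v1=A3 v2=E4 downbeat M3
bar 5: v0=D3 v1=D4 v2=A4 downbeat P5
  -> R4 @ bar 3 tick 0 v(0, 1): B2/F3 TT untreated
  -> R4 @ bar 3 tick 0 v(0, 2): B2/A3 m7 untreated
  -> R2 @ bar 4 tick 0 v(1, 2): F3/A3 M3 -> A3/E4 P5 similar
  -> R1 @ bar 5 tick 0 v(1, 2): A3/E4 P5 -> D4/A4 P5 similar
  -> R2 @ bar 5 tick 0 v(0, 1): C3/A3 M6 -> D3/D4 P8 similar
  -> R2 @ bar 5 tick 0 v(0, 2): C3/E4 M3 -> D3/A4 P5 similar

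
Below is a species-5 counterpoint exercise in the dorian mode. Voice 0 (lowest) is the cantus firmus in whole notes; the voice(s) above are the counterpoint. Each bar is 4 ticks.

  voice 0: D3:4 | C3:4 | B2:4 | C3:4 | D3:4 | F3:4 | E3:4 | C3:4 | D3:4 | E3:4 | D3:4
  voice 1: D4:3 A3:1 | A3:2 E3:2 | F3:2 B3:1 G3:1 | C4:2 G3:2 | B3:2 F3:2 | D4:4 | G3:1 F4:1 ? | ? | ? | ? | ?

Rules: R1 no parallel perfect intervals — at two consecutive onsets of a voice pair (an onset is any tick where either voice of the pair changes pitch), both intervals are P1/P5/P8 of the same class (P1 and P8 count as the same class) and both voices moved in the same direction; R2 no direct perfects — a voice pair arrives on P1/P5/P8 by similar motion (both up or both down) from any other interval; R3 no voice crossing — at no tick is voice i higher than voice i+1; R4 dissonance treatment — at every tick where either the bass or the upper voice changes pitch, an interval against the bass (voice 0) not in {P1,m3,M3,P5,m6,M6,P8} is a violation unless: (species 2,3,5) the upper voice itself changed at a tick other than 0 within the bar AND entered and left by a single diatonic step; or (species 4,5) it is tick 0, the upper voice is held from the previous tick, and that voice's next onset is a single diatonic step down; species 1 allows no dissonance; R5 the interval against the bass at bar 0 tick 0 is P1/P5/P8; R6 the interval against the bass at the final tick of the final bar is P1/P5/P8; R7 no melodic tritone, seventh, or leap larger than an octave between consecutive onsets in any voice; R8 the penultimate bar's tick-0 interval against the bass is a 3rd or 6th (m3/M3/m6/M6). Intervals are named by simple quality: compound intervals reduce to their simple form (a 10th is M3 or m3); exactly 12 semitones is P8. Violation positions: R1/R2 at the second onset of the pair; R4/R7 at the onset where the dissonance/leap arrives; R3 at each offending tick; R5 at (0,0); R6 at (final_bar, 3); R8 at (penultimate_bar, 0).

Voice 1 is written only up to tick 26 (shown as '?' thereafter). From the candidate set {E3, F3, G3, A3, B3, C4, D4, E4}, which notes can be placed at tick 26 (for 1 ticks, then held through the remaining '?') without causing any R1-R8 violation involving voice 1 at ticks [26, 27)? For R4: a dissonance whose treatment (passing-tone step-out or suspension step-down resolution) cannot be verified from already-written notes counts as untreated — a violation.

E3: violates R7
F3: violates R4
G3: violates R7
A3: violates R4
B3: violates R7
C4: legal
D4: violates R4
E4: legal

{C4, E4}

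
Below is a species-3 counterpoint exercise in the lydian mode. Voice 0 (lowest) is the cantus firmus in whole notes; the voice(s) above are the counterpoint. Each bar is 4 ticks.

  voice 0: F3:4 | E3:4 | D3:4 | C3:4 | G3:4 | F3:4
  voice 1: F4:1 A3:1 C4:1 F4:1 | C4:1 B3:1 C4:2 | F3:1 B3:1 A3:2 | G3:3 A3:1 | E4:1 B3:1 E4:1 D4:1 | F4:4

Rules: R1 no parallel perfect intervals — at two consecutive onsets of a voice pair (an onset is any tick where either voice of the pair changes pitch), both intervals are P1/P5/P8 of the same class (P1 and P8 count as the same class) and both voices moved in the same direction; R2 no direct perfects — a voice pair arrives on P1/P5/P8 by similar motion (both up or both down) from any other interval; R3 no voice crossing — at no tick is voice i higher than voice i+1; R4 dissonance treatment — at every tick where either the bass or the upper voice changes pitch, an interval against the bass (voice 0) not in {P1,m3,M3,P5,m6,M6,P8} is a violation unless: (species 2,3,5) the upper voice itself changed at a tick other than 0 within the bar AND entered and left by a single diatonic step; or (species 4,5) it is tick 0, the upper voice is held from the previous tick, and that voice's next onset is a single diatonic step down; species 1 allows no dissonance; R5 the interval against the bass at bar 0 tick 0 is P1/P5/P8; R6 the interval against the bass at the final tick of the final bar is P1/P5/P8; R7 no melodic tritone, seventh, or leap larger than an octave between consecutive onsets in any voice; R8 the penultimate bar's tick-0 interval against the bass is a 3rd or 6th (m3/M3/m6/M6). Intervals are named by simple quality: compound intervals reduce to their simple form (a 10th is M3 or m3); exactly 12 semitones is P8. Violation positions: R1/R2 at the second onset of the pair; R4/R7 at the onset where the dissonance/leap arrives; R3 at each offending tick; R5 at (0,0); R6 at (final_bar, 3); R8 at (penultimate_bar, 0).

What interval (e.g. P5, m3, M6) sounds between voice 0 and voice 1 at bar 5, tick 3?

voice 0=F3 voice 1=F4 -> P8

P8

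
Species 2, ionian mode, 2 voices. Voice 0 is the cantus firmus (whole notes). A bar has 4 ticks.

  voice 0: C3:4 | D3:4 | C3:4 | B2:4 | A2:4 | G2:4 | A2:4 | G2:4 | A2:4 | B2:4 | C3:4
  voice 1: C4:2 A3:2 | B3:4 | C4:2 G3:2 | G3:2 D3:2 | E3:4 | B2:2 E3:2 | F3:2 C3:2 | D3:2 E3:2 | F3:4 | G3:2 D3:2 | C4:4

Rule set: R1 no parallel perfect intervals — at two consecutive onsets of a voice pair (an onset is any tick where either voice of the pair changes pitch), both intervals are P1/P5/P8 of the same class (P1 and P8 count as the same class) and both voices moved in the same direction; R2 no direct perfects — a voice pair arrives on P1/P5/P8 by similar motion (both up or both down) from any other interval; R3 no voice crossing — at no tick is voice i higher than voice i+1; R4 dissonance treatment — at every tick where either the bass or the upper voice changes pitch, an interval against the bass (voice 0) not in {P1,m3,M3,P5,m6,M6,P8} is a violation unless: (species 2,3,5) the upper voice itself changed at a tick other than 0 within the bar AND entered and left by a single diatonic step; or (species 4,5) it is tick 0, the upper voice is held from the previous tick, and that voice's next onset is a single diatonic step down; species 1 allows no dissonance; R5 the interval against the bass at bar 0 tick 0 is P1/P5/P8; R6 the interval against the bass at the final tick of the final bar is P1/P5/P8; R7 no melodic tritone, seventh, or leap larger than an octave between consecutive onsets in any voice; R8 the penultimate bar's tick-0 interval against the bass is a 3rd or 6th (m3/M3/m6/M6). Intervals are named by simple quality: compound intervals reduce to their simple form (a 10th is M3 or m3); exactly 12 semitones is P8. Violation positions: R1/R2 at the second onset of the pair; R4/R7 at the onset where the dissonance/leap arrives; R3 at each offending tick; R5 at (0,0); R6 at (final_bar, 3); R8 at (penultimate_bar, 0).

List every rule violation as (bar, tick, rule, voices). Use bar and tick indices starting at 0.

bar 0: v0=C3 v1=C4 downbeat P8
bar 1: v0=D3 v1=B3 downbeat M6
bar 2: v0=C3 v1=C4 downbeat P8
bar 3: v0=B2 v1=G3 downbeat m6
bar 4: v0=A2 v1=E3 downbeat P5
bar 5: v0=G2 v1=B2 downbeat M3
bar 6: v0=A2 v1=F3 downbeat m6
bar 7: v0=G2 v1=D3 downbeat P5
bar 8: v0=A2 v1=F3 downbeat m6
bar 9: v0=B2 v1=G3 downbeat m6
bar 10: v0=C3 v1=C4 downbeat P8
  -> R2 @ bar 10 tick 0 v(0, 1): B2/D3 m3 -> C3/C4 P8 similar
  -> R7 @ bar 10 tick 0 v(1,): D3->C4 leap 10st

(10, 0, R2, (0, 1))
(10, 0, R7, (1,))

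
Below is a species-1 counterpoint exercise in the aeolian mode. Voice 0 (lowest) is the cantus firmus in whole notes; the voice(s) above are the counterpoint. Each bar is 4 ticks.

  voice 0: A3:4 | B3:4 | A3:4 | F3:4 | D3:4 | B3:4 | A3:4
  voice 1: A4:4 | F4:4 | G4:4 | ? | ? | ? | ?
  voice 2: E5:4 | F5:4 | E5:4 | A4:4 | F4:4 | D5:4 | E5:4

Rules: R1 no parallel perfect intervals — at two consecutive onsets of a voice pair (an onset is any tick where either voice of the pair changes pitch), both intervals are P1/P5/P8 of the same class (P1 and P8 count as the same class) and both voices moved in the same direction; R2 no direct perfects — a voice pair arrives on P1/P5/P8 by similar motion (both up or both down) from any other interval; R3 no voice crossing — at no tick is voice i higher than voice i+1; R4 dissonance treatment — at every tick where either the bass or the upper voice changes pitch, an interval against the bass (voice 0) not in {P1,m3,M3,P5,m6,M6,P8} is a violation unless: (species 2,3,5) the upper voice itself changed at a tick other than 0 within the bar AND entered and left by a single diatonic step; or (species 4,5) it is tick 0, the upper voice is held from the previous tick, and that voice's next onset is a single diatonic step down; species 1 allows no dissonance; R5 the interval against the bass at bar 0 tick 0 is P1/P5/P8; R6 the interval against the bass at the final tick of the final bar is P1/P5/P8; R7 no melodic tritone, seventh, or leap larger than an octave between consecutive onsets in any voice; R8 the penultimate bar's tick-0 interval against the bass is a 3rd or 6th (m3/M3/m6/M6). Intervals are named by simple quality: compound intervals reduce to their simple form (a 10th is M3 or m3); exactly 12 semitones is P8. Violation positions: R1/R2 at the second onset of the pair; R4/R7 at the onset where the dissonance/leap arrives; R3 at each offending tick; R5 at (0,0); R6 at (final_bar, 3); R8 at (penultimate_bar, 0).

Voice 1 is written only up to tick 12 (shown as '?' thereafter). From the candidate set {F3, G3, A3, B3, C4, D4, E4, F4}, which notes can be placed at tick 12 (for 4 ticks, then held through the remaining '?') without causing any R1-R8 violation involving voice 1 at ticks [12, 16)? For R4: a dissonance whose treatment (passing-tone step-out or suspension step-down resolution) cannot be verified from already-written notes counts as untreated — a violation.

F3: violates R2,R7
G3: violates R4
A3: violates R2,R7
B3: violates R4
C4: violates R2
D4: violates R2
E4: violates R4
F4: violates R2

{}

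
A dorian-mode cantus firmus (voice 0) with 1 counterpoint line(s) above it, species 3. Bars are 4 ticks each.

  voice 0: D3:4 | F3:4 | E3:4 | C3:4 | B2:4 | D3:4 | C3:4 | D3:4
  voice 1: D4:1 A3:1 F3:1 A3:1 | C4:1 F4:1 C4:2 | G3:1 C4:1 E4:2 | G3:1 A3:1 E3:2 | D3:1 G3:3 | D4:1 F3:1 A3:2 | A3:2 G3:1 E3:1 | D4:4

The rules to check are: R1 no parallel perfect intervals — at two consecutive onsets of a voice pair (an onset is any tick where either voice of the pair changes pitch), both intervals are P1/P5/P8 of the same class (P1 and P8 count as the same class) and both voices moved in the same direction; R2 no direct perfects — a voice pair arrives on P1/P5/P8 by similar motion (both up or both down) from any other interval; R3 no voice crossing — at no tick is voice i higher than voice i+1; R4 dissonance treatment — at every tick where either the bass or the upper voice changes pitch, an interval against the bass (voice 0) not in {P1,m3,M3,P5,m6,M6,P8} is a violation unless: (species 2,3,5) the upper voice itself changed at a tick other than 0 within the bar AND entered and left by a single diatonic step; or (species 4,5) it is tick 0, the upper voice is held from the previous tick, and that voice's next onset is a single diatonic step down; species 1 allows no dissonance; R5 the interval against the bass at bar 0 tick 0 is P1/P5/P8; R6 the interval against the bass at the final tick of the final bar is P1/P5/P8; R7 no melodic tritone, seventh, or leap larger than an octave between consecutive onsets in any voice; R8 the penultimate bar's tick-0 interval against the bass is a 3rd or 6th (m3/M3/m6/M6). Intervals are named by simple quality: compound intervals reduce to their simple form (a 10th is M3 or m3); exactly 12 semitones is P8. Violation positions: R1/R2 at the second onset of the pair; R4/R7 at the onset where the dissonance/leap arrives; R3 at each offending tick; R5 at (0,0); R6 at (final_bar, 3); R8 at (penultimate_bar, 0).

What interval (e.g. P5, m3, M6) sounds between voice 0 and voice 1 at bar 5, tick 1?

voice 0=D3 voice 1=F3 -> m3

m3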